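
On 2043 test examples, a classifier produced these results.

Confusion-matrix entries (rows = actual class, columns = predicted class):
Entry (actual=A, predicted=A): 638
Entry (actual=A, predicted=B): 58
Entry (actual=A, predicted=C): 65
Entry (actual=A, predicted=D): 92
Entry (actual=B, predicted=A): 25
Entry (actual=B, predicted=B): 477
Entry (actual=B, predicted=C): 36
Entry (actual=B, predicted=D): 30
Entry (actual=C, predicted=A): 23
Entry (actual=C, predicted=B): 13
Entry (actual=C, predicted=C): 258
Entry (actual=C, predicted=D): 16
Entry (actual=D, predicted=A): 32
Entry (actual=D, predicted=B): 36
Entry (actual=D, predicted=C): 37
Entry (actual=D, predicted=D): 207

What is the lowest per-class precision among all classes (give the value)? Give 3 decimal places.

0.600

Per-class precision (TP/(TP+FP)):
  A: TP=638, FP=25+23+32=80 → 638/718 = 0.8886
  B: TP=477, FP=58+13+36=107 → 477/584 = 0.8168
  C: TP=258, FP=65+36+37=138 → 258/396 = 0.6515
  D: TP=207, FP=92+30+16=138 → 207/345 = 0.6000
Lowest is class 'D' with precision = 0.600.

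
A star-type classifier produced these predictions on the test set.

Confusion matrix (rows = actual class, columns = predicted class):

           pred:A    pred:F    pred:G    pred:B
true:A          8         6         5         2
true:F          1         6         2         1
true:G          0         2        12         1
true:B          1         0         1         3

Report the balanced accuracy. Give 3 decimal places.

Balanced accuracy = mean of per-class recall.
  A: recall = 8/21 = 0.3810
  F: recall = 6/10 = 0.6000
  G: recall = 12/15 = 0.8000
  B: recall = 3/5 = 0.6000
Mean = (0.3810 + 0.6000 + 0.8000 + 0.6000) / 4 = 0.595

0.595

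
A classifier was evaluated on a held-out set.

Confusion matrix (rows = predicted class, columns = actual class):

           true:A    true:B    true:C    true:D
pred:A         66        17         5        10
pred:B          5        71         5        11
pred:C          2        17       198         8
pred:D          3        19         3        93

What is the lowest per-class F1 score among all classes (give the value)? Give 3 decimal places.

0.657

Per-class F1 score (2·TP/(2·TP+FP+FN)):
  A: TP=66, FP=17+5+10=32, FN=5+2+3=10 → 132/174 = 0.7586
  B: TP=71, FP=5+5+11=21, FN=17+17+19=53 → 142/216 = 0.6574
  C: TP=198, FP=2+17+8=27, FN=5+5+3=13 → 396/436 = 0.9083
  D: TP=93, FP=3+19+3=25, FN=10+11+8=29 → 186/240 = 0.7750
Lowest is class 'B' with F1 score = 0.657.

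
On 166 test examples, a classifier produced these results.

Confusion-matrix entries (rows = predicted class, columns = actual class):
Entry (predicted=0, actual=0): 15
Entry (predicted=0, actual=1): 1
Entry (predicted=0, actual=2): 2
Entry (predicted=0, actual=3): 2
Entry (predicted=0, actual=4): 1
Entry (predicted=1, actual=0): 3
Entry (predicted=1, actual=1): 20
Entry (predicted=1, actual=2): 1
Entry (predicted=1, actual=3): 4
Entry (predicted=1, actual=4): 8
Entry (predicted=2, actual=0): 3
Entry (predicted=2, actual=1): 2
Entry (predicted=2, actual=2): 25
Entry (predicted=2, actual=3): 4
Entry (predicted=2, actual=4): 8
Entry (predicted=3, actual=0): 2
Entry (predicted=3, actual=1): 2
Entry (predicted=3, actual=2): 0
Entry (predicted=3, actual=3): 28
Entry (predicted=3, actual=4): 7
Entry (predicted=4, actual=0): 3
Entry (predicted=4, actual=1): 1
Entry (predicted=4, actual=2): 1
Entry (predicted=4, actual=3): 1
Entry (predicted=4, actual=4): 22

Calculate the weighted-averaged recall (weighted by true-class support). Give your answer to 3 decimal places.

Per-class recall (TP/(TP+FN)):
  0: TP=15, FN=3+3+2+3=11 → 15/26 = 0.5769
  1: TP=20, FN=1+2+2+1=6 → 20/26 = 0.7692
  2: TP=25, FN=2+1+0+1=4 → 25/29 = 0.8621
  3: TP=28, FN=2+4+4+1=11 → 28/39 = 0.7179
  4: TP=22, FN=1+8+8+7=24 → 22/46 = 0.4783
Weighted-recall = Σ (supportᵢ/N)·recallᵢ with N=166: (26/166)·0.5769 + (26/166)·0.7692 + (29/166)·0.8621 + (39/166)·0.7179 + (46/166)·0.4783 = 0.663

0.663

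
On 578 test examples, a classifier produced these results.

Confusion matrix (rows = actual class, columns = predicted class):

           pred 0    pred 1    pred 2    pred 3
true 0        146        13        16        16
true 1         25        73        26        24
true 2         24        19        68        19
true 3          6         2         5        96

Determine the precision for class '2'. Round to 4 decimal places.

0.5913

Take TP from the diagonal, FP from the rest of the '2' prediction marginal, FN from the rest of the '2' actual marginal.
precision = TP/(TP+FP).
2: TP=68, FP=16+26+5=47 → 68/115 = 0.59130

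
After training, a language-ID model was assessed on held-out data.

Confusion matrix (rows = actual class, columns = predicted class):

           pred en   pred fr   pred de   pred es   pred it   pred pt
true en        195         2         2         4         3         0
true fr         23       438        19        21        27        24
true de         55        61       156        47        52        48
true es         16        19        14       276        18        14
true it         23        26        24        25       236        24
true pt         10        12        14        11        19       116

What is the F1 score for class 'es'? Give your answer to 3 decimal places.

Treat 'es' as positive and all other classes as negative.
F1 score = 2·TP/(2·TP+FP+FN).
es: TP=276, FP=4+21+47+25+11=108, FN=16+19+14+18+14=81 → 552/741 = 0.7449

0.745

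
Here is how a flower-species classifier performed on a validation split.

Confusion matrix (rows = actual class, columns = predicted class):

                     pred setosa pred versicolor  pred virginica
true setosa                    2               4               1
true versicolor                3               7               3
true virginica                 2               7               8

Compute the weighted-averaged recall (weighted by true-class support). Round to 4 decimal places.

Per-class recall (TP/(TP+FN)):
  setosa: TP=2, FN=4+1=5 → 2/7 = 0.28571
  versicolor: TP=7, FN=3+3=6 → 7/13 = 0.53846
  virginica: TP=8, FN=2+7=9 → 8/17 = 0.47059
Weighted-recall = Σ (supportᵢ/N)·recallᵢ with N=37: (7/37)·0.28571 + (13/37)·0.53846 + (17/37)·0.47059 = 0.4595

0.4595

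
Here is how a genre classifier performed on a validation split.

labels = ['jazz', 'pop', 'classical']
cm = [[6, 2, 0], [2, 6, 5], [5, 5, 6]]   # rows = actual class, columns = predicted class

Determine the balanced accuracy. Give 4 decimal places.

0.5288

Balanced accuracy = mean of per-class recall.
  jazz: recall = 6/8 = 0.75000
  pop: recall = 6/13 = 0.46154
  classical: recall = 6/16 = 0.37500
Mean = (0.75000 + 0.46154 + 0.37500) / 3 = 0.5288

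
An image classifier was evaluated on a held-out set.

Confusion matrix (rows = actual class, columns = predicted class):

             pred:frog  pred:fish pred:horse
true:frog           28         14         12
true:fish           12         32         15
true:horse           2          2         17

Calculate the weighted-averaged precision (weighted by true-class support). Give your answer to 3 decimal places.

0.623

Per-class precision (TP/(TP+FP)):
  frog: TP=28, FP=12+2=14 → 28/42 = 0.6667
  fish: TP=32, FP=14+2=16 → 32/48 = 0.6667
  horse: TP=17, FP=12+15=27 → 17/44 = 0.3864
Weighted-precision = Σ (supportᵢ/N)·precisionᵢ with N=134: (54/134)·0.6667 + (59/134)·0.6667 + (21/134)·0.3864 = 0.623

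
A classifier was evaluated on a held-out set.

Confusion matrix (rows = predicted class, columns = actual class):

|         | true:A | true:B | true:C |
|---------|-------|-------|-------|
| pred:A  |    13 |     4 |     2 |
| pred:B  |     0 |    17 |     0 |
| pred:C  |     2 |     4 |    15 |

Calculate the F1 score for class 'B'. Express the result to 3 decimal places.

0.810

One-vs-rest for 'B': TP = diagonal; FP = other classes predicted 'B'; FN = 'B' predicted as other.
F1 score = 2·TP/(2·TP+FP+FN).
B: TP=17, FP=0+0=0, FN=4+4=8 → 34/42 = 0.8095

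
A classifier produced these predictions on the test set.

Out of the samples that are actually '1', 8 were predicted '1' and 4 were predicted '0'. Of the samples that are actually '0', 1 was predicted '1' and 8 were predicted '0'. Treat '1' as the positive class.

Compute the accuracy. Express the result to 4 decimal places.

0.7619

Accuracy = (TP+TN)/N = (8+8)/21 = 0.7619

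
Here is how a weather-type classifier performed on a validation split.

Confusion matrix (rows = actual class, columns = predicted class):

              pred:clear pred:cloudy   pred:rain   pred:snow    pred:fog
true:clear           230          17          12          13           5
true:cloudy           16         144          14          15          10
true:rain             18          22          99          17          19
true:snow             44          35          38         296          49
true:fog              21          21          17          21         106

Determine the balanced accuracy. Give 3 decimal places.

0.666

Balanced accuracy = mean of per-class recall.
  clear: recall = 230/277 = 0.8303
  cloudy: recall = 144/199 = 0.7236
  rain: recall = 99/175 = 0.5657
  snow: recall = 296/462 = 0.6407
  fog: recall = 106/186 = 0.5699
Mean = (0.8303 + 0.7236 + 0.5657 + 0.6407 + 0.5699) / 5 = 0.666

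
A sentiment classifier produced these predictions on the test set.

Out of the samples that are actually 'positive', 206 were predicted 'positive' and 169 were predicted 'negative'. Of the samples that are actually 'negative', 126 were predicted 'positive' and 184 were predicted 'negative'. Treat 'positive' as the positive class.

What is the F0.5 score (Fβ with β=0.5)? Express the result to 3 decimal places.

0.605

Fβ = (1+β²)·TP / ((1+β²)·TP + β²·FN + FP), with β²=1/4
= 1.25·206 / (1.25·206 + 0.25·169 + 126) = 0.605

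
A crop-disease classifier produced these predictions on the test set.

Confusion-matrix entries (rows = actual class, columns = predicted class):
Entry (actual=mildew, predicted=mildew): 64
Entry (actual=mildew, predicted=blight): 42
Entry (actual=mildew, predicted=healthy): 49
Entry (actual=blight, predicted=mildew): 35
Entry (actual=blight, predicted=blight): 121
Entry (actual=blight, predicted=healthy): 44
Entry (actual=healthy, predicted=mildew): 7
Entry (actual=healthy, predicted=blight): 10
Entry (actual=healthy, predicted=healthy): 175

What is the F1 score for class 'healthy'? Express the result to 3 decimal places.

0.761

Take TP from the diagonal, FP from the rest of the 'healthy' prediction marginal, FN from the rest of the 'healthy' actual marginal.
F1 score = 2·TP/(2·TP+FP+FN).
healthy: TP=175, FP=49+44=93, FN=7+10=17 → 350/460 = 0.7609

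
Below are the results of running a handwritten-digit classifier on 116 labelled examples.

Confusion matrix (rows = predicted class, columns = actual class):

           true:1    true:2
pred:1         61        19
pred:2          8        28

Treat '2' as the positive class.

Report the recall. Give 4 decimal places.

0.5957

Recall = TP/(TP+FN) = 28/(28+19) = 28/47 = 0.5957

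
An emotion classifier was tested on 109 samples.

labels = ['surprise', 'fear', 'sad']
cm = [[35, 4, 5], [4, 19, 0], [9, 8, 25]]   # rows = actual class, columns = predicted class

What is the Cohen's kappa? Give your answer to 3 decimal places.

Observed agreement pₒ = trace/N = 79/109 = 0.7248
Expected agreement pₑ = Σ (rowᵢ·colᵢ)/N² = (44·48 + 23·31 + 42·30)/109² = 0.3438
κ = (pₒ − pₑ)/(1 − pₑ) = (0.7248 − 0.3438)/(1 − 0.3438) = 0.581

0.581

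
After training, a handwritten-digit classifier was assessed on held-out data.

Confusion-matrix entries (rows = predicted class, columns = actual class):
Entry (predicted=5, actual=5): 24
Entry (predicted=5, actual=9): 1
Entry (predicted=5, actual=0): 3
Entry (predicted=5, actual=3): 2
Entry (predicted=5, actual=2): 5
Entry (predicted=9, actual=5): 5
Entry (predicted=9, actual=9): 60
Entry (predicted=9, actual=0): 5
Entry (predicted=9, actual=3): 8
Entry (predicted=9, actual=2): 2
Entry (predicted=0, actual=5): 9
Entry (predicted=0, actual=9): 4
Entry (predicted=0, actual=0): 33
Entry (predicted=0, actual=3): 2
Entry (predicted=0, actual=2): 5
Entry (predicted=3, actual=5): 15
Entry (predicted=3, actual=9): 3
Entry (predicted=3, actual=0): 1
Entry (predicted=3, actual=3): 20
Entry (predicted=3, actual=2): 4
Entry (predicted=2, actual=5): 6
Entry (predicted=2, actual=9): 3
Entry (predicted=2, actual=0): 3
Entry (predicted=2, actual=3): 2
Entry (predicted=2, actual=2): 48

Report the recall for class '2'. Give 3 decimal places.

0.750

Take TP from the diagonal, FP from the rest of the '2' prediction marginal, FN from the rest of the '2' actual marginal.
recall = TP/(TP+FN).
2: TP=48, FN=5+2+5+4=16 → 48/64 = 0.7500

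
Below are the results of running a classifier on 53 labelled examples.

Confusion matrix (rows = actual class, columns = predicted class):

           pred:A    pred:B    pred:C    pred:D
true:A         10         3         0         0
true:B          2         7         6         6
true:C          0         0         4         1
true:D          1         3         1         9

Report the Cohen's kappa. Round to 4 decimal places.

0.4162

Observed agreement pₒ = trace/N = 30/53 = 0.56604
Expected agreement pₑ = Σ (rowᵢ·colᵢ)/N² = (13·13 + 21·13 + 5·11 + 14·16)/53² = 0.25667
κ = (pₒ − pₑ)/(1 − pₑ) = (0.56604 − 0.25667)/(1 − 0.25667) = 0.4162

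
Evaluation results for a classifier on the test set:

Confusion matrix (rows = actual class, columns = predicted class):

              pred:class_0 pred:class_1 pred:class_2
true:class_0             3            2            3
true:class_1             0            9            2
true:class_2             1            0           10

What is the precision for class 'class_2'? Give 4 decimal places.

precision = TP/(TP+FP).
class_2: TP=10, FP=3+2=5 → 10/15 = 0.66667

0.6667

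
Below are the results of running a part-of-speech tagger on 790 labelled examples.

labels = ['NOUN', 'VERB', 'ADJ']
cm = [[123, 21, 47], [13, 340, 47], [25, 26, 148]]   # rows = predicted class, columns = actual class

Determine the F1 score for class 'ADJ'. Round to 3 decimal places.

One-vs-rest for 'ADJ': TP = diagonal; FP = other classes predicted 'ADJ'; FN = 'ADJ' predicted as other.
F1 score = 2·TP/(2·TP+FP+FN).
ADJ: TP=148, FP=25+26=51, FN=47+47=94 → 296/441 = 0.6712

0.671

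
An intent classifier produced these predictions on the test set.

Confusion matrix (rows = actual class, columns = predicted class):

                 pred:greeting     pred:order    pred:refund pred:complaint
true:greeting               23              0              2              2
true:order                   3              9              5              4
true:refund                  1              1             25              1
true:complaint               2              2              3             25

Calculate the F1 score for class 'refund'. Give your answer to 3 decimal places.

One-vs-rest for 'refund': TP = diagonal; FP = other classes predicted 'refund'; FN = 'refund' predicted as other.
F1 score = 2·TP/(2·TP+FP+FN).
refund: TP=25, FP=2+5+3=10, FN=1+1+1=3 → 50/63 = 0.7937

0.794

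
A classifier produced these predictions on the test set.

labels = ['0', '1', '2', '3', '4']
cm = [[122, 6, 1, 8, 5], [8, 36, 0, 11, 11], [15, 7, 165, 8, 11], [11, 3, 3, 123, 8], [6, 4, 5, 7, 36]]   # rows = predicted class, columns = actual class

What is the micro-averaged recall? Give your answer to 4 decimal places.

0.7774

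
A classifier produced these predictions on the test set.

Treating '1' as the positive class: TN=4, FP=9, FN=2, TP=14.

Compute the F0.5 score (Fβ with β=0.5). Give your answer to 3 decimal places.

Fβ = (1+β²)·TP / ((1+β²)·TP + β²·FN + FP), with β²=1/4
= 1.25·14 / (1.25·14 + 0.25·2 + 9) = 0.648

0.648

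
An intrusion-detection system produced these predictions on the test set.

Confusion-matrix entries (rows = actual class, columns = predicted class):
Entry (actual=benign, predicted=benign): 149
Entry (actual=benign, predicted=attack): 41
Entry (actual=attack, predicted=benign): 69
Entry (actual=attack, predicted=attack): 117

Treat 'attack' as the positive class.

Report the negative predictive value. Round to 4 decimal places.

0.6835

NPV = TN/(TN+FN) = 149/(149+69) = 0.6835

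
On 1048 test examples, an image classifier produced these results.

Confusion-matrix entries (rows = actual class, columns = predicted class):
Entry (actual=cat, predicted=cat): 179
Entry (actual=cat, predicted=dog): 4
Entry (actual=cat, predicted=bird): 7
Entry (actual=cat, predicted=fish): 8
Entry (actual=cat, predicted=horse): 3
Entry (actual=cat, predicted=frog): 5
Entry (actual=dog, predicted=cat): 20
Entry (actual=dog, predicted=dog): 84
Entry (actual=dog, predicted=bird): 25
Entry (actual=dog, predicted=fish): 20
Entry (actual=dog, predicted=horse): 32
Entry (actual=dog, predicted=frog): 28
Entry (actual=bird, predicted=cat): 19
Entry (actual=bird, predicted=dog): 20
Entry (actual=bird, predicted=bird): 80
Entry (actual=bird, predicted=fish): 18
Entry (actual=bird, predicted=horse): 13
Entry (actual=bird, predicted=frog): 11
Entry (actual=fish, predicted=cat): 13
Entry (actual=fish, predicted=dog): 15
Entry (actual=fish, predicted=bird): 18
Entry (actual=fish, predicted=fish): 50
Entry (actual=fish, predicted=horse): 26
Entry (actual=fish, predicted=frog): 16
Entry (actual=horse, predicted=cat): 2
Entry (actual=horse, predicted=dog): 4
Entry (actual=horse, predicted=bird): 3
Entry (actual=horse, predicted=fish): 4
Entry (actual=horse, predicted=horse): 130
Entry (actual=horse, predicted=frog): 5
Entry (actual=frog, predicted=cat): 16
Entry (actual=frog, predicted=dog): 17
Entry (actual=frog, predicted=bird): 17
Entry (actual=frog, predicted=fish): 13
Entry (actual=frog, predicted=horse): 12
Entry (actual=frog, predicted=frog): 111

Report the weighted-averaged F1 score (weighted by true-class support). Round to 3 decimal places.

Per-class F1 score (2·TP/(2·TP+FP+FN)):
  cat: TP=179, FP=20+19+13+2+16=70, FN=4+7+8+3+5=27 → 358/455 = 0.7868
  dog: TP=84, FP=4+20+15+4+17=60, FN=20+25+20+32+28=125 → 168/353 = 0.4759
  bird: TP=80, FP=7+25+18+3+17=70, FN=19+20+18+13+11=81 → 160/311 = 0.5145
  fish: TP=50, FP=8+20+18+4+13=63, FN=13+15+18+26+16=88 → 100/251 = 0.3984
  horse: TP=130, FP=3+32+13+26+12=86, FN=2+4+3+4+5=18 → 260/364 = 0.7143
  frog: TP=111, FP=5+28+11+16+5=65, FN=16+17+17+13+12=75 → 222/362 = 0.6133
Weighted-F1 score = Σ (supportᵢ/N)·F1 scoreᵢ with N=1048: (206/1048)·0.7868 + (209/1048)·0.4759 + (161/1048)·0.5145 + (138/1048)·0.3984 + (148/1048)·0.7143 + (186/1048)·0.6133 = 0.591

0.591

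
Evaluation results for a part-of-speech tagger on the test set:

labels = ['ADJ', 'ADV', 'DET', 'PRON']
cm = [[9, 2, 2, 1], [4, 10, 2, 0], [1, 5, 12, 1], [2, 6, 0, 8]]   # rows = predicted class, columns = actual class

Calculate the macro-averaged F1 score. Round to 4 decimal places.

Per-class F1 score (2·TP/(2·TP+FP+FN)):
  ADJ: TP=9, FP=2+2+1=5, FN=4+1+2=7 → 18/30 = 0.60000
  ADV: TP=10, FP=4+2+0=6, FN=2+5+6=13 → 20/39 = 0.51282
  DET: TP=12, FP=1+5+1=7, FN=2+2+0=4 → 24/35 = 0.68571
  PRON: TP=8, FP=2+6+0=8, FN=1+0+1=2 → 16/26 = 0.61538
Macro-F1 score = mean = (0.60000 + 0.51282 + 0.68571 + 0.61538) / 4 = 0.6035

0.6035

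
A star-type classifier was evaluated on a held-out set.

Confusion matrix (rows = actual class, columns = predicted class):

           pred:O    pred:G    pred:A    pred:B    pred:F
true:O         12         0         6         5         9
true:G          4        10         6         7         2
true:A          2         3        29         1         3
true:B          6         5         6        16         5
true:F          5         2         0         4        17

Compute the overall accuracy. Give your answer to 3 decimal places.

0.509

Accuracy = trace / total = (12+10+29+16+17=84) / 165 = 84/165 = 0.509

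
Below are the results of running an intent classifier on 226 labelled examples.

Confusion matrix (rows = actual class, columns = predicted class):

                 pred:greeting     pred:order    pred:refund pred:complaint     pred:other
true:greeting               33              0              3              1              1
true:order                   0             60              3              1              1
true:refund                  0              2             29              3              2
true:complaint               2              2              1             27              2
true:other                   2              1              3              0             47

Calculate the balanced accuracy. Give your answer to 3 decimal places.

0.856

Balanced accuracy = mean of per-class recall.
  greeting: recall = 33/38 = 0.8684
  order: recall = 60/65 = 0.9231
  refund: recall = 29/36 = 0.8056
  complaint: recall = 27/34 = 0.7941
  other: recall = 47/53 = 0.8868
Mean = (0.8684 + 0.9231 + 0.8056 + 0.7941 + 0.8868) / 5 = 0.856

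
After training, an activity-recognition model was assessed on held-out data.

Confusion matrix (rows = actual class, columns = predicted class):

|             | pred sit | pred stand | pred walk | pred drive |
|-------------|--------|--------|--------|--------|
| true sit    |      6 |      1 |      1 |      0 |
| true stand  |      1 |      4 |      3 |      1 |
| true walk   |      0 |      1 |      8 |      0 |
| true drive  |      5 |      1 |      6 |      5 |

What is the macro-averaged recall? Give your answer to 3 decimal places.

0.594

Per-class recall (TP/(TP+FN)):
  sit: TP=6, FN=1+1+0=2 → 6/8 = 0.7500
  stand: TP=4, FN=1+3+1=5 → 4/9 = 0.4444
  walk: TP=8, FN=0+1+0=1 → 8/9 = 0.8889
  drive: TP=5, FN=5+1+6=12 → 5/17 = 0.2941
Macro-recall = mean = (0.7500 + 0.4444 + 0.8889 + 0.2941) / 4 = 0.594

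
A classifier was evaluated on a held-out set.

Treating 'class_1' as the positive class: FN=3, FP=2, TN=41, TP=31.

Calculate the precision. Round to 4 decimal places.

Precision = TP/(TP+FP) = 31/(31+2) = 31/33 = 0.9394

0.9394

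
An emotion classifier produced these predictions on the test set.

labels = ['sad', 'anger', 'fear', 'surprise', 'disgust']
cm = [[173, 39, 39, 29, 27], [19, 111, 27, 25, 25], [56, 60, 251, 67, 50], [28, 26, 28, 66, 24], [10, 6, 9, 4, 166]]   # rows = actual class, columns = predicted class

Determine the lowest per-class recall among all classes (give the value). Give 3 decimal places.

Per-class recall (TP/(TP+FN)):
  sad: TP=173, FN=39+39+29+27=134 → 173/307 = 0.5635
  anger: TP=111, FN=19+27+25+25=96 → 111/207 = 0.5362
  fear: TP=251, FN=56+60+67+50=233 → 251/484 = 0.5186
  surprise: TP=66, FN=28+26+28+24=106 → 66/172 = 0.3837
  disgust: TP=166, FN=10+6+9+4=29 → 166/195 = 0.8513
Lowest is class 'surprise' with recall = 0.384.

0.384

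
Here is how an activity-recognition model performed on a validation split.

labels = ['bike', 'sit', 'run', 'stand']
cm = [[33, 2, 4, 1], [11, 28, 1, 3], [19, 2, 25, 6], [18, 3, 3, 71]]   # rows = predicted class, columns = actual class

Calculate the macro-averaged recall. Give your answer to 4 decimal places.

Per-class recall (TP/(TP+FN)):
  bike: TP=33, FN=11+19+18=48 → 33/81 = 0.40741
  sit: TP=28, FN=2+2+3=7 → 28/35 = 0.80000
  run: TP=25, FN=4+1+3=8 → 25/33 = 0.75758
  stand: TP=71, FN=1+3+6=10 → 71/81 = 0.87654
Macro-recall = mean = (0.40741 + 0.80000 + 0.75758 + 0.87654) / 4 = 0.7104

0.7104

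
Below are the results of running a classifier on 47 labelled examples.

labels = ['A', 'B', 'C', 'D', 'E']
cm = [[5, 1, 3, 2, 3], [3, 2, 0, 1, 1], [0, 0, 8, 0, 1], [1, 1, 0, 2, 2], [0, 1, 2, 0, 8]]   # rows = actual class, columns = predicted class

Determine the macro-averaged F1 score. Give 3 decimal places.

Per-class F1 score (2·TP/(2·TP+FP+FN)):
  A: TP=5, FP=3+0+1+0=4, FN=1+3+2+3=9 → 10/23 = 0.4348
  B: TP=2, FP=1+0+1+1=3, FN=3+0+1+1=5 → 4/12 = 0.3333
  C: TP=8, FP=3+0+0+2=5, FN=0+0+0+1=1 → 16/22 = 0.7273
  D: TP=2, FP=2+1+0+0=3, FN=1+1+0+2=4 → 4/11 = 0.3636
  E: TP=8, FP=3+1+1+2=7, FN=0+1+2+0=3 → 16/26 = 0.6154
Macro-F1 score = mean = (0.4348 + 0.3333 + 0.7273 + 0.3636 + 0.6154) / 5 = 0.495

0.495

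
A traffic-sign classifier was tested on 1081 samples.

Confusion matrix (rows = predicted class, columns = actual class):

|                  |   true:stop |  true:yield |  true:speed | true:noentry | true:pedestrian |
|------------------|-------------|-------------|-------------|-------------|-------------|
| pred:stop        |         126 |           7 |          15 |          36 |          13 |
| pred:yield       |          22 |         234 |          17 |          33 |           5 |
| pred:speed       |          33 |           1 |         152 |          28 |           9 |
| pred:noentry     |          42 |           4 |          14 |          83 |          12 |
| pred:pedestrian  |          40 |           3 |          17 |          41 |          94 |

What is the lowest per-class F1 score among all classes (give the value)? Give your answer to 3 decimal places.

Per-class F1 score (2·TP/(2·TP+FP+FN)):
  stop: TP=126, FP=7+15+36+13=71, FN=22+33+42+40=137 → 252/460 = 0.5478
  yield: TP=234, FP=22+17+33+5=77, FN=7+1+4+3=15 → 468/560 = 0.8357
  speed: TP=152, FP=33+1+28+9=71, FN=15+17+14+17=63 → 304/438 = 0.6941
  noentry: TP=83, FP=42+4+14+12=72, FN=36+33+28+41=138 → 166/376 = 0.4415
  pedestrian: TP=94, FP=40+3+17+41=101, FN=13+5+9+12=39 → 188/328 = 0.5732
Lowest is class 'noentry' with F1 score = 0.441.

0.441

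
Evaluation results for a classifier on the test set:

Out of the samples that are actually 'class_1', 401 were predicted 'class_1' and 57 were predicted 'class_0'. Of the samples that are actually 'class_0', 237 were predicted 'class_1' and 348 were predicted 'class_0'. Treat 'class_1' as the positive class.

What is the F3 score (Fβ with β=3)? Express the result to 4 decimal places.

0.8424

Fβ = (1+β²)·TP / ((1+β²)·TP + β²·FN + FP), with β²=9
= 10·401 / (10·401 + 9·57 + 237) = 0.8424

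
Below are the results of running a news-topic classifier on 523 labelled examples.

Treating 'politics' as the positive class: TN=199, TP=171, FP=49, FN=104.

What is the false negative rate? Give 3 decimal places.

0.378

FNR = FN/(FN+TP) = 104/(104+171) = 0.378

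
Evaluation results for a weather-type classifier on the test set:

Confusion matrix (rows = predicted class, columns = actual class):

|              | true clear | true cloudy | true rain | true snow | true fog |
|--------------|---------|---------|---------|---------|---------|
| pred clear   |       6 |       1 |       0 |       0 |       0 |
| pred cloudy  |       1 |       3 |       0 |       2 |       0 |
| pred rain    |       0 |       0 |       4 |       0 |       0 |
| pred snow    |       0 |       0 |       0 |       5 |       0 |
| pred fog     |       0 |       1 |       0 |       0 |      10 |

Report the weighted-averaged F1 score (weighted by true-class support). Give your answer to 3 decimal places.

0.851

Per-class F1 score (2·TP/(2·TP+FP+FN)):
  clear: TP=6, FP=1+0+0+0=1, FN=1+0+0+0=1 → 12/14 = 0.8571
  cloudy: TP=3, FP=1+0+2+0=3, FN=1+0+0+1=2 → 6/11 = 0.5455
  rain: TP=4, FP=0+0+0+0=0, FN=0+0+0+0=0 → 8/8 = 1.0000
  snow: TP=5, FP=0+0+0+0=0, FN=0+2+0+0=2 → 10/12 = 0.8333
  fog: TP=10, FP=0+1+0+0=1, FN=0+0+0+0=0 → 20/21 = 0.9524
Weighted-F1 score = Σ (supportᵢ/N)·F1 scoreᵢ with N=33: (7/33)·0.8571 + (5/33)·0.5455 + (4/33)·1.0000 + (7/33)·0.8333 + (10/33)·0.9524 = 0.851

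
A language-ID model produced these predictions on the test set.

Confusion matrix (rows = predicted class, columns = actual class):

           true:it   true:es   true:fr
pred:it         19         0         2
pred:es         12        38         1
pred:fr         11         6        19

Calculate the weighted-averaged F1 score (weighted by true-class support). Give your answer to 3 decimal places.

Per-class F1 score (2·TP/(2·TP+FP+FN)):
  it: TP=19, FP=0+2=2, FN=12+11=23 → 38/63 = 0.6032
  es: TP=38, FP=12+1=13, FN=0+6=6 → 76/95 = 0.8000
  fr: TP=19, FP=11+6=17, FN=2+1=3 → 38/58 = 0.6552
Weighted-F1 score = Σ (supportᵢ/N)·F1 scoreᵢ with N=108: (42/108)·0.6032 + (44/108)·0.8000 + (22/108)·0.6552 = 0.694

0.694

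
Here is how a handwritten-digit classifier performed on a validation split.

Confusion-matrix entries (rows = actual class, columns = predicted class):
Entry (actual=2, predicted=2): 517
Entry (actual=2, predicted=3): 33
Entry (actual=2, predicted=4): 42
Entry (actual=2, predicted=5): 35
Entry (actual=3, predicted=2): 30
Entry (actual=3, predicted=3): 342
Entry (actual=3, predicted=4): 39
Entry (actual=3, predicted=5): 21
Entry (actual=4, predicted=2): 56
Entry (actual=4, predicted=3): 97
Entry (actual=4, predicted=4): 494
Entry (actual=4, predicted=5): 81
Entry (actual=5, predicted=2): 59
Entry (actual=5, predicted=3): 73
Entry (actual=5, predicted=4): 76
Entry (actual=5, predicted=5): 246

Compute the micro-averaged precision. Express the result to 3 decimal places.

0.714

Micro-averaging pools counts across classes: ΣTP=1599, ΣFP=642, ΣFN=642.
Micro-precision = TP/(TP+FP) on pooled counts = 0.714 (equals overall accuracy in single-label multiclass).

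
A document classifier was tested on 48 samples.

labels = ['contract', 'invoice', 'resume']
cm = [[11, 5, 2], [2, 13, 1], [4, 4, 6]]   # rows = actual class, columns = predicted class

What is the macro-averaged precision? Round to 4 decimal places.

Per-class precision (TP/(TP+FP)):
  contract: TP=11, FP=2+4=6 → 11/17 = 0.64706
  invoice: TP=13, FP=5+4=9 → 13/22 = 0.59091
  resume: TP=6, FP=2+1=3 → 6/9 = 0.66667
Macro-precision = mean = (0.64706 + 0.59091 + 0.66667) / 3 = 0.6349

0.6349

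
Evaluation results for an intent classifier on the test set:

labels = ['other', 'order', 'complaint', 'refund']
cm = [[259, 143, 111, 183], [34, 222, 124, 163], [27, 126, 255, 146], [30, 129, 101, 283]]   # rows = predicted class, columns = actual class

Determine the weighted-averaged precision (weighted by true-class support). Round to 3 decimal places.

Per-class precision (TP/(TP+FP)):
  other: TP=259, FP=143+111+183=437 → 259/696 = 0.3721
  order: TP=222, FP=34+124+163=321 → 222/543 = 0.4088
  complaint: TP=255, FP=27+126+146=299 → 255/554 = 0.4603
  refund: TP=283, FP=30+129+101=260 → 283/543 = 0.5212
Weighted-precision = Σ (supportᵢ/N)·precisionᵢ with N=2336: (350/2336)·0.3721 + (620/2336)·0.4088 + (591/2336)·0.4603 + (775/2336)·0.5212 = 0.454

0.454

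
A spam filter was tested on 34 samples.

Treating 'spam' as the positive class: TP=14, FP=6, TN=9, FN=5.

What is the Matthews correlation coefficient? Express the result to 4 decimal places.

0.3398

MCC = (TP·TN − FP·FN) / √((TP+FP)(TP+FN)(TN+FP)(TN+FN))
Numerator = 14·9 − 6·5 = 96
Denominator = √(20·19·15·14) = √79800 = 282.4889
MCC = 96 / 282.4889 = 0.3398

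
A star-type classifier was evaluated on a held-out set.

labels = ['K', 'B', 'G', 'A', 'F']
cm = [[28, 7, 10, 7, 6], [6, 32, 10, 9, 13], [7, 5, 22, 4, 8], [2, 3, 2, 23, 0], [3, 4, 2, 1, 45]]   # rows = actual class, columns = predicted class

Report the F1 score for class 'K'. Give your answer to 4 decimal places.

0.5385

F1 score = 2·TP/(2·TP+FP+FN).
K: TP=28, FP=6+7+2+3=18, FN=7+10+7+6=30 → 56/104 = 0.53846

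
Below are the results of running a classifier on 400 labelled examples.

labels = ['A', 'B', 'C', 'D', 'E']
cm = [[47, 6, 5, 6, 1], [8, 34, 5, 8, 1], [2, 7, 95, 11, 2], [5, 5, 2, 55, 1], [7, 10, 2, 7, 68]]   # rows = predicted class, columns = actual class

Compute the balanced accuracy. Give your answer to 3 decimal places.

0.733

Balanced accuracy = mean of per-class recall.
  A: recall = 47/69 = 0.6812
  B: recall = 34/62 = 0.5484
  C: recall = 95/109 = 0.8716
  D: recall = 55/87 = 0.6322
  E: recall = 68/73 = 0.9315
Mean = (0.6812 + 0.5484 + 0.8716 + 0.6322 + 0.9315) / 5 = 0.733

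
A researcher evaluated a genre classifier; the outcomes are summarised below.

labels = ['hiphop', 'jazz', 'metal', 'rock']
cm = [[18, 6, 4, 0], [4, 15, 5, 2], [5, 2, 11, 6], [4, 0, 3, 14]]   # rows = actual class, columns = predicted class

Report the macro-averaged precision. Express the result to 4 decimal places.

0.5869

Per-class precision (TP/(TP+FP)):
  hiphop: TP=18, FP=4+5+4=13 → 18/31 = 0.58065
  jazz: TP=15, FP=6+2+0=8 → 15/23 = 0.65217
  metal: TP=11, FP=4+5+3=12 → 11/23 = 0.47826
  rock: TP=14, FP=0+2+6=8 → 14/22 = 0.63636
Macro-precision = mean = (0.58065 + 0.65217 + 0.47826 + 0.63636) / 4 = 0.5869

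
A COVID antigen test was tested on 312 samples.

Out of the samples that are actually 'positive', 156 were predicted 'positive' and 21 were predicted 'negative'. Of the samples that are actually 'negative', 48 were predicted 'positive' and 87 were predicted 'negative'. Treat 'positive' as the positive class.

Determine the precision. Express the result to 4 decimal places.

Precision = TP/(TP+FP) = 156/(156+48) = 156/204 = 0.7647

0.7647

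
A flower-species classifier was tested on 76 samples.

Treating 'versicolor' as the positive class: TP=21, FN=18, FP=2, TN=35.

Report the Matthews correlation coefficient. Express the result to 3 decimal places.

MCC = (TP·TN − FP·FN) / √((TP+FP)(TP+FN)(TN+FP)(TN+FN))
Numerator = 21·35 − 2·18 = 699
Denominator = √(23·39·37·53) = √1759017 = 1326.2794
MCC = 699 / 1326.2794 = 0.527

0.527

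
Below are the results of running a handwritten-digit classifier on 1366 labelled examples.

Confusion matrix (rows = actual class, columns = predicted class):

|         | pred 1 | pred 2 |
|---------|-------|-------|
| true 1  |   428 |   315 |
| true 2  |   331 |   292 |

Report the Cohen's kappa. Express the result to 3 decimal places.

0.045

Observed agreement pₒ = trace/N = 720/1366 = 0.5271
Expected agreement pₑ = Σ (rowᵢ·colᵢ)/N² = (743·759 + 623·607)/1366² = 0.5049
κ = (pₒ − pₑ)/(1 − pₑ) = (0.5271 − 0.5049)/(1 − 0.5049) = 0.045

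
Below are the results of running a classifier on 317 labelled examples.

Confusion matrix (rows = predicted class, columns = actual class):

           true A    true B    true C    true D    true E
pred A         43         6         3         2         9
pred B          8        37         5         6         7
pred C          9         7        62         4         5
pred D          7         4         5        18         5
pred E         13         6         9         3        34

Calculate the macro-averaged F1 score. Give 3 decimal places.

0.594

Per-class F1 score (2·TP/(2·TP+FP+FN)):
  A: TP=43, FP=6+3+2+9=20, FN=8+9+7+13=37 → 86/143 = 0.6014
  B: TP=37, FP=8+5+6+7=26, FN=6+7+4+6=23 → 74/123 = 0.6016
  C: TP=62, FP=9+7+4+5=25, FN=3+5+5+9=22 → 124/171 = 0.7251
  D: TP=18, FP=7+4+5+5=21, FN=2+6+4+3=15 → 36/72 = 0.5000
  E: TP=34, FP=13+6+9+3=31, FN=9+7+5+5=26 → 68/125 = 0.5440
Macro-F1 score = mean = (0.6014 + 0.6016 + 0.7251 + 0.5000 + 0.5440) / 5 = 0.594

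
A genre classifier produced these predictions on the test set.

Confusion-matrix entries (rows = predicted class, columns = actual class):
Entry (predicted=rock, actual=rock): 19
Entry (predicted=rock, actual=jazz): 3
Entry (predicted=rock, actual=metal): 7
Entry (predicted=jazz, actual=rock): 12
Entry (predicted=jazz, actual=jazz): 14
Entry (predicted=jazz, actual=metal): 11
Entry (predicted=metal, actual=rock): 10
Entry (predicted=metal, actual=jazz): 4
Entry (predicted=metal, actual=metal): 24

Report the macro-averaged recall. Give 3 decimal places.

Per-class recall (TP/(TP+FN)):
  rock: TP=19, FN=12+10=22 → 19/41 = 0.4634
  jazz: TP=14, FN=3+4=7 → 14/21 = 0.6667
  metal: TP=24, FN=7+11=18 → 24/42 = 0.5714
Macro-recall = mean = (0.4634 + 0.6667 + 0.5714) / 3 = 0.567

0.567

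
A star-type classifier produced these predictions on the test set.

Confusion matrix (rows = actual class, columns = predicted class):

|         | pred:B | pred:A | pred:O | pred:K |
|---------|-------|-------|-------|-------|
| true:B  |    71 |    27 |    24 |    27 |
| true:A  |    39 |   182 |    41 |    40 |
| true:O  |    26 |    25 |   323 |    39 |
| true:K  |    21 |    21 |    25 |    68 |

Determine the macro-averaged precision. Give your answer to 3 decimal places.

0.585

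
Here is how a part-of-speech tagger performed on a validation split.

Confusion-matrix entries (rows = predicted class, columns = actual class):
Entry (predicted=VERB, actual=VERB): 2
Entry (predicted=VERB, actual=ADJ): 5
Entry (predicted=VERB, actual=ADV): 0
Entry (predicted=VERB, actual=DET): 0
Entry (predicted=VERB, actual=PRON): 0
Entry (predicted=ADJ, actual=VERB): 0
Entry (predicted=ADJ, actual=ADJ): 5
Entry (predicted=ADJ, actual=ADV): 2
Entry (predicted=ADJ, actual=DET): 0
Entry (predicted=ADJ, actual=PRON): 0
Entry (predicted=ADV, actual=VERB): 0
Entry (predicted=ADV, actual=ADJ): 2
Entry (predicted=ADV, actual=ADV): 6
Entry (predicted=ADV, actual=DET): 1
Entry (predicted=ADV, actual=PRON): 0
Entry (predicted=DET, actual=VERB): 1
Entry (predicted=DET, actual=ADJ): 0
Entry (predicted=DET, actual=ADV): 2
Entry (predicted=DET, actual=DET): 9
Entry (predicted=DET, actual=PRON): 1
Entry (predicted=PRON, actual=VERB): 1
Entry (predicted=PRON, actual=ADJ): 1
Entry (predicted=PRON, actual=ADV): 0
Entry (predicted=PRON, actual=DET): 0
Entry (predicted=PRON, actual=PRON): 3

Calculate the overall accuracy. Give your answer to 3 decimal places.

0.610

Accuracy = trace / total = (2+5+6+9+3=25) / 41 = 25/41 = 0.610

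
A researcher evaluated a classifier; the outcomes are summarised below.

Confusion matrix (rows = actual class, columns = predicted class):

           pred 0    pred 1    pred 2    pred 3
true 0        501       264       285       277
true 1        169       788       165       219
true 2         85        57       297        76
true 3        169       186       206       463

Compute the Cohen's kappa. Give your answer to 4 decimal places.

0.3115

Observed agreement pₒ = trace/N = 2049/4207 = 0.48705
Expected agreement pₑ = Σ (rowᵢ·colᵢ)/N² = (1327·924 + 1341·1295 + 515·953 + 1024·1035)/4207² = 0.25501
κ = (pₒ − pₑ)/(1 − pₑ) = (0.48705 − 0.25501)/(1 − 0.25501) = 0.3115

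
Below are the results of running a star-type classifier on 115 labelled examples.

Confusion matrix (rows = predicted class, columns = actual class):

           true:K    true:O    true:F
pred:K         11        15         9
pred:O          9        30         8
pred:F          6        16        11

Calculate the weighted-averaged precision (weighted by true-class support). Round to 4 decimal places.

Per-class precision (TP/(TP+FP)):
  K: TP=11, FP=15+9=24 → 11/35 = 0.31429
  O: TP=30, FP=9+8=17 → 30/47 = 0.63830
  F: TP=11, FP=6+16=22 → 11/33 = 0.33333
Weighted-precision = Σ (supportᵢ/N)·precisionᵢ with N=115: (26/115)·0.31429 + (61/115)·0.63830 + (28/115)·0.33333 = 0.4908

0.4908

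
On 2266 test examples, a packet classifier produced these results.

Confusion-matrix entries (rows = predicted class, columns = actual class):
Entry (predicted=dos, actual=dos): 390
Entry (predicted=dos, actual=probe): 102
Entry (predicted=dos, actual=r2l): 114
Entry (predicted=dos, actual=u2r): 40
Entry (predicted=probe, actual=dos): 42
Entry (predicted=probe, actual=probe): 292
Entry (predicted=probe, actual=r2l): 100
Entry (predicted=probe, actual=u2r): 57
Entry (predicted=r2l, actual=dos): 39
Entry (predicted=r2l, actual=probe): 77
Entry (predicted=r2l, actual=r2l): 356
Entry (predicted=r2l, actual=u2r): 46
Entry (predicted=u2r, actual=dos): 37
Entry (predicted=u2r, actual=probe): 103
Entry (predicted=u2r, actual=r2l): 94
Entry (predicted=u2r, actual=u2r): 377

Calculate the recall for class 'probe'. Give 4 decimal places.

0.5087

Take TP from the diagonal, FP from the rest of the 'probe' prediction marginal, FN from the rest of the 'probe' actual marginal.
recall = TP/(TP+FN).
probe: TP=292, FN=102+77+103=282 → 292/574 = 0.50871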